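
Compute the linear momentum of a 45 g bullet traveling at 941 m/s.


p = m*v = 0.045*941 = 42.34 kg·m/s

42.34 kg·m/s


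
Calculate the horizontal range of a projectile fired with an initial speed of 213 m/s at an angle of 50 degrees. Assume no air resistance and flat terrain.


R = v0^2 * sin(2*theta) / g = 213^2 * sin(2*50°) / 9.81 = 4555 m

4555 m


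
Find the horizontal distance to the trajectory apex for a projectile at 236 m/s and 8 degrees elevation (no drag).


R = v0^2*sin(2*theta)/g = 236^2*sin(2*8°)/9.81 = 1564.92 m
apex_dist = R/2 = 1564.92/2 = 782.5 m

782.5 m


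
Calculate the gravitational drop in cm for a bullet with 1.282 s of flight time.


drop = 0.5*g*t^2 = 0.5*9.81*1.282^2 = 8.06149 m ≈ 806.1 cm

806.1 cm


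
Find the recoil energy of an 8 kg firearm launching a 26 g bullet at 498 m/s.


v_r = m_p*v_p/m_gun = 0.026*498/8 = 1.6185 m/s, E_r = 0.5*m_gun*v_r^2 = 0.5*8*1.6185^2 = 10.48 J

10.48 J


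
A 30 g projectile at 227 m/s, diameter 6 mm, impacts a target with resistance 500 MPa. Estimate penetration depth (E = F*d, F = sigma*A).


A = pi*(d/2)^2 = pi*(6/2)^2 = 28.2743 mm^2
E = 0.5*m*v^2 = 0.5*0.03*227^2 = 772.935 J
depth = E/(sigma*A) = 772.935 J / (500 MPa * 28.2743 mm^2) = 772.935/(500 * 28.2743) m = 0.054674 m ≈ 54.67 mm

54.67 mm


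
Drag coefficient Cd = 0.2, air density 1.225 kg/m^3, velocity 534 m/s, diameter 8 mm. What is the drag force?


A = pi*(d/2)^2 = pi*(8/2000)^2 = 5.02655e-05 m^2
Fd = 0.5*Cd*rho*A*v^2 = 0.5*0.2*1.225*5.02655e-05*534^2 = 1.756 N

1.756 N


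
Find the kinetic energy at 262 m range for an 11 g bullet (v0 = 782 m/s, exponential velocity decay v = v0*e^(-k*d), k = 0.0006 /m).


v = v0*exp(-k*d) = 782*exp(-0.0006*262) = 668.245 m/s
E = 0.5*m*v^2 = 0.5*0.011*668.245^2 = 2456 J

2456 J


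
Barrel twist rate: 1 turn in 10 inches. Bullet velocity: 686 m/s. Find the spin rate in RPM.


twist_m = 10*0.0254 = 0.254 m
spin = v/twist = 686/0.254 = 2700.787 rev/s
RPM = spin*60 = 2700.787*60 ≈ 162047 RPM

162047 RPM


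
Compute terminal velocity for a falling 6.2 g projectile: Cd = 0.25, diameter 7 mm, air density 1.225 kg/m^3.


A = pi*(d/2)^2 = pi*(7/2000)^2 = 3.84845e-05 m^2
vt = sqrt(2mg/(Cd*rho*A)) = sqrt(2*0.0062*9.81/(0.25 * 1.225 * 3.84845e-05)) = 101.6 m/s

101.6 m/s


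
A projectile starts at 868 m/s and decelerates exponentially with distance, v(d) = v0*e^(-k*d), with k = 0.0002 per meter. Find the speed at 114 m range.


v = v0*exp(-k*d) = 868*exp(-0.0002*114) = 848.4 m/s

848.4 m/s


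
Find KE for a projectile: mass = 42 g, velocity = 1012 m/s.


E = 0.5*m*v^2 = 0.5*0.042*1012^2 = 21507 J

21507 J


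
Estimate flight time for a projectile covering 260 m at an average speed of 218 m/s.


t = d/v = 260/218 = 1.193 s

1.193 s


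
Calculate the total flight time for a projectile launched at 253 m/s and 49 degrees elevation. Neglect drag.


T = 2*v0*sin(theta)/g = 2*253*sin(49°)/9.81 = 38.93 s

38.93 s


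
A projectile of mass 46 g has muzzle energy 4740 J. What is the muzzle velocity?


v = sqrt(2*E/m) = sqrt(2*4740/0.046) = 454 m/s

454 m/s


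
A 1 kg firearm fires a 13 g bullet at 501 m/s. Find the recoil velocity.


v_recoil = m_p * v_p / m_gun = 0.013 * 501 / 1 = 6.513 m/s

6.513 m/s


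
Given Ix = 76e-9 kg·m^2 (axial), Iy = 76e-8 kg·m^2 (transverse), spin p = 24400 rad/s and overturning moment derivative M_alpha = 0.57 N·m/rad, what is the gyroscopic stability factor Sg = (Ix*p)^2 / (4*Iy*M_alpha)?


Sg = Ix^2 * p^2 / (4 * Iy * M_alpha) = (76e-9)^2 * 24400^2 / (4 * 76e-8 * 0.57) = 1.985

1.985


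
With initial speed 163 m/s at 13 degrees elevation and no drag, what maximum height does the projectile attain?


H = (v0*sin(theta))^2 / (2g) = (163*sin(13°))^2 / (2*9.81) = 68.53 m

68.53 m


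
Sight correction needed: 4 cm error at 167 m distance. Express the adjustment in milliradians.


1 mrad subtends 1 cm per 10 m of range, so adj = error_cm / (dist_m / 10) = 4 / (167/10) = 0.2395 mrad

0.2395 mrad


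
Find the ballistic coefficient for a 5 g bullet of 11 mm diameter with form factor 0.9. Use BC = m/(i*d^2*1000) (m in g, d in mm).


BC = m/(i*d^2*1000) = 5/(0.9 * 11^2 * 1000) = 4.591e-05

4.591e-05


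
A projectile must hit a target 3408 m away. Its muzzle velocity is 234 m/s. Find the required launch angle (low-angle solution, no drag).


sin(2*theta) = R*g/v0^2 = 3408*9.81/234^2 = 0.610572, theta = arcsin(0.610572)/2 = 18.82°

18.82 degrees


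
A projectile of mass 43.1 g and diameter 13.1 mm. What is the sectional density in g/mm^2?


SD = m/d^2 = 43.1/13.1^2 = 0.2512 g/mm^2

0.2512 g/mm^2


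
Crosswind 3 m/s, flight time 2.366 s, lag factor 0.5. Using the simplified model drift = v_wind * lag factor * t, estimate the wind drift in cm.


drift = v_wind * lag * t = 3 * 0.5 * 2.366 = 3.549 m ≈ 354.9 cm

354.9 cm


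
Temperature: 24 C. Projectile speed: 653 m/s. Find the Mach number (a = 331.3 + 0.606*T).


a = 331.3 + 0.606*(24) = 345.844 m/s
M = v/a = 653/345.844 = 1.888

1.888


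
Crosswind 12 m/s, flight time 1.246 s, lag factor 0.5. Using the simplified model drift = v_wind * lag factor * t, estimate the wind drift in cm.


drift = v_wind * lag * t = 12 * 0.5 * 1.246 = 7.476 m ≈ 747.6 cm

747.6 cm


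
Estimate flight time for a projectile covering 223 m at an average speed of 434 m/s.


t = d/v = 223/434 = 0.5138 s

0.5138 s


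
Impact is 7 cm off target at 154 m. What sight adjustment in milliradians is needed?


1 mrad subtends 1 cm per 10 m of range, so adj = error_cm / (dist_m / 10) = 7 / (154/10) = 0.4545 mrad

0.4545 mrad


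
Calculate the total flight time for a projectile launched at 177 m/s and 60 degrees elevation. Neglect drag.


T = 2*v0*sin(theta)/g = 2*177*sin(60°)/9.81 = 31.25 s

31.25 s


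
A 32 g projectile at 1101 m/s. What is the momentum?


p = m*v = 0.032*1101 = 35.23 kg·m/s

35.23 kg·m/s


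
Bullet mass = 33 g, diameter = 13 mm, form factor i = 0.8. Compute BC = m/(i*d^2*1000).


BC = m/(i*d^2*1000) = 33/(0.8 * 13^2 * 1000) = 0.0002441

0.0002441


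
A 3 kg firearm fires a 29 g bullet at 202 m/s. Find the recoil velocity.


v_recoil = m_p * v_p / m_gun = 0.029 * 202 / 3 = 1.953 m/s

1.953 m/s


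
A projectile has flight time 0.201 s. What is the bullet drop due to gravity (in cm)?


drop = 0.5*g*t^2 = 0.5*9.81*0.201^2 = 0.198167 m ≈ 19.82 cm

19.82 cm


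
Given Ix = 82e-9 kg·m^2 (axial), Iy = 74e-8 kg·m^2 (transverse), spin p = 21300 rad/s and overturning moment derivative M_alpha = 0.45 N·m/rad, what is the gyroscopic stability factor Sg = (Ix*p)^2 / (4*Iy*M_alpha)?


Sg = Ix^2 * p^2 / (4 * Iy * M_alpha) = (82e-9)^2 * 21300^2 / (4 * 74e-8 * 0.45) = 2.29

2.29


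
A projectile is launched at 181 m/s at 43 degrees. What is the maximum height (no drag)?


H = (v0*sin(theta))^2 / (2g) = (181*sin(43°))^2 / (2*9.81) = 776.6 m

776.6 m


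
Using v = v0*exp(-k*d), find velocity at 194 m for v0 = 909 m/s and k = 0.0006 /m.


v = v0*exp(-k*d) = 909*exp(-0.0006*194) = 809.1 m/s

809.1 m/s


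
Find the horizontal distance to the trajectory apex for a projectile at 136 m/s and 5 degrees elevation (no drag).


R = v0^2*sin(2*theta)/g = 136^2*sin(2*5°)/9.81 = 327.4 m
apex_dist = R/2 = 327.4/2 = 163.7 m

163.7 m


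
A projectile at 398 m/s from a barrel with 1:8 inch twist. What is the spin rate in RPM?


twist_m = 8*0.0254 = 0.2032 m
spin = v/twist = 398/0.2032 = 1958.661 rev/s
RPM = spin*60 = 1958.661*60 ≈ 117520 RPM

117520 RPM


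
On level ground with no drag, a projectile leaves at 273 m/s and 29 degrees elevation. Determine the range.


R = v0^2 * sin(2*theta) / g = 273^2 * sin(2*29°) / 9.81 = 6443 m

6443 m


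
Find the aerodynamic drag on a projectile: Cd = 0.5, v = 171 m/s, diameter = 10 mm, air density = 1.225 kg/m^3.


A = pi*(d/2)^2 = pi*(10/2000)^2 = 7.85398e-05 m^2
Fd = 0.5*Cd*rho*A*v^2 = 0.5*0.5*1.225*7.85398e-05*171^2 = 0.7033 N

0.7033 N


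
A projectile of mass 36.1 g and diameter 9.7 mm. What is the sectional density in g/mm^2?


SD = m/d^2 = 36.1/9.7^2 = 0.3837 g/mm^2

0.3837 g/mm^2


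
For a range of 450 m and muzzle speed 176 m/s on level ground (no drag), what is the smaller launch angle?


sin(2*theta) = R*g/v0^2 = 450*9.81/176^2 = 0.142514, theta = arcsin(0.142514)/2 = 4.097°

4.097 degrees


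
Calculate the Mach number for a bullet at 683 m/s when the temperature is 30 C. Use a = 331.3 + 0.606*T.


a = 331.3 + 0.606*(30) = 349.48 m/s
M = v/a = 683/349.48 = 1.954

1.954


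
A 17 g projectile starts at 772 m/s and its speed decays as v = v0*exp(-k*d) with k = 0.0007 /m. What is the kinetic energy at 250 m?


v = v0*exp(-k*d) = 772*exp(-0.0007*250) = 648.061 m/s
E = 0.5*m*v^2 = 0.5*0.017*648.061^2 = 3570 J

3570 J


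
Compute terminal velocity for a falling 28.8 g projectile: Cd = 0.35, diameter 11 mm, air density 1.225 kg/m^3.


A = pi*(d/2)^2 = pi*(11/2000)^2 = 9.50332e-05 m^2
vt = sqrt(2mg/(Cd*rho*A)) = sqrt(2*0.0288*9.81/(0.35 * 1.225 * 9.50332e-05)) = 117.8 m/s

117.8 m/s


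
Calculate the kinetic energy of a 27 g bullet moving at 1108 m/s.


E = 0.5*m*v^2 = 0.5*0.027*1108^2 = 16573 J

16573 J


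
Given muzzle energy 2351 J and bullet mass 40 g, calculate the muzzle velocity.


v = sqrt(2*E/m) = sqrt(2*2351/0.04) = 342.9 m/s

342.9 m/s


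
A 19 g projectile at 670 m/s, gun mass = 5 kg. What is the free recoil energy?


v_r = m_p*v_p/m_gun = 0.019*670/5 = 2.546 m/s, E_r = 0.5*m_gun*v_r^2 = 0.5*5*2.546^2 = 16.21 J

16.21 J


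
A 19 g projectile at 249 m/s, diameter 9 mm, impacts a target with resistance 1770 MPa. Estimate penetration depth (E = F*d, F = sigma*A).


A = pi*(d/2)^2 = pi*(9/2)^2 = 63.6173 mm^2
E = 0.5*m*v^2 = 0.5*0.019*249^2 = 589.01 J
depth = E/(sigma*A) = 589.01 J / (1770 MPa * 63.6173 mm^2) = 589.01/(1770 * 63.6173) m = 0.00523087 m ≈ 5.231 mm

5.231 mm


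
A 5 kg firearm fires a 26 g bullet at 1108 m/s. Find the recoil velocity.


v_recoil = m_p * v_p / m_gun = 0.026 * 1108 / 5 = 5.762 m/s

5.762 m/s


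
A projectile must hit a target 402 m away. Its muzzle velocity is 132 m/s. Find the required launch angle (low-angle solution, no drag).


sin(2*theta) = R*g/v0^2 = 402*9.81/132^2 = 0.226333, theta = arcsin(0.226333)/2 = 6.541°

6.541 degrees


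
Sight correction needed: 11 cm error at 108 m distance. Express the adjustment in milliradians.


1 mrad subtends 1 cm per 10 m of range, so adj = error_cm / (dist_m / 10) = 11 / (108/10) = 1.019 mrad

1.019 mrad


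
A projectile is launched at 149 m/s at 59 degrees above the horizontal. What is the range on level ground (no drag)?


R = v0^2 * sin(2*theta) / g = 149^2 * sin(2*59°) / 9.81 = 1998 m

1998 m


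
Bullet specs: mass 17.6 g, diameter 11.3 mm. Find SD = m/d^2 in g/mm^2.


SD = m/d^2 = 17.6/11.3^2 = 0.1378 g/mm^2

0.1378 g/mm^2


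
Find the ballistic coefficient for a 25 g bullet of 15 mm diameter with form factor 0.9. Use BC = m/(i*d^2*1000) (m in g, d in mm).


BC = m/(i*d^2*1000) = 25/(0.9 * 15^2 * 1000) = 0.0001235

0.0001235


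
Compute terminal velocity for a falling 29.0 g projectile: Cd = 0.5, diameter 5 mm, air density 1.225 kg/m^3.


A = pi*(d/2)^2 = pi*(5/2000)^2 = 1.96350e-05 m^2
vt = sqrt(2mg/(Cd*rho*A)) = sqrt(2*0.029*9.81/(0.5 * 1.225 * 1.96350e-05)) = 217.5 m/s

217.5 m/s


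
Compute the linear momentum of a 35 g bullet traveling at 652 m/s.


p = m*v = 0.035*652 = 22.82 kg·m/s

22.82 kg·m/s


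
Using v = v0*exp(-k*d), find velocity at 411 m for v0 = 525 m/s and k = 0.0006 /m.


v = v0*exp(-k*d) = 525*exp(-0.0006*411) = 410.3 m/s

410.3 m/s


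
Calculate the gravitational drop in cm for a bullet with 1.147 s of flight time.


drop = 0.5*g*t^2 = 0.5*9.81*1.147^2 = 6.45306 m ≈ 645.3 cm

645.3 cm


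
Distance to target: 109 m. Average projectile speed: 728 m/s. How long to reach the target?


t = d/v = 109/728 = 0.1497 s

0.1497 s


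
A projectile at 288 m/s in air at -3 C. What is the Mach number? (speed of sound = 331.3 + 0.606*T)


a = 331.3 + 0.606*(-3) = 329.482 m/s
M = v/a = 288/329.482 = 0.8741

0.8741


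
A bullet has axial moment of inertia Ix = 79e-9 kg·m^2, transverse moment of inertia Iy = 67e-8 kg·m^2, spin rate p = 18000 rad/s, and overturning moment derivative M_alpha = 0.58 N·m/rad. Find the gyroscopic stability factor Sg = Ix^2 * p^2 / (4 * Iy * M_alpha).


Sg = Ix^2 * p^2 / (4 * Iy * M_alpha) = (79e-9)^2 * 18000^2 / (4 * 67e-8 * 0.58) = 1.301

1.301


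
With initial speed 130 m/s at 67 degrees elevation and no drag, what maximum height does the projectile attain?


H = (v0*sin(theta))^2 / (2g) = (130*sin(67°))^2 / (2*9.81) = 729.9 m

729.9 m


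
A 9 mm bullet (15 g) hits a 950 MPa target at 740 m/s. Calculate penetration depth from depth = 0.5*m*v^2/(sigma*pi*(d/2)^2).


A = pi*(d/2)^2 = pi*(9/2)^2 = 63.6173 mm^2
E = 0.5*m*v^2 = 0.5*0.015*740^2 = 4107 J
depth = E/(sigma*A) = 4107 J / (950 MPa * 63.6173 mm^2) = 4107/(950 * 63.6173) m = 0.0679557 m ≈ 67.96 mm

67.96 mm


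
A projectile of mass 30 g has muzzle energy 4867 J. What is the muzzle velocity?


v = sqrt(2*E/m) = sqrt(2*4867/0.03) = 569.6 m/s

569.6 m/s


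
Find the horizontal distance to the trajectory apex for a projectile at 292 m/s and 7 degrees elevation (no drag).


R = v0^2*sin(2*theta)/g = 292^2*sin(2*7°)/9.81 = 2102.67 m
apex_dist = R/2 = 2102.67/2 = 1051 m

1051 m


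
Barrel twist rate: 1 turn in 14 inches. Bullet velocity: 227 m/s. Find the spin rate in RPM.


twist_m = 14*0.0254 = 0.3556 m
spin = v/twist = 227/0.3556 = 638.3577 rev/s
RPM = spin*60 = 638.3577*60 ≈ 38301 RPM

38301 RPM


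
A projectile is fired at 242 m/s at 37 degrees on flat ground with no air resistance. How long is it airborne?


T = 2*v0*sin(theta)/g = 2*242*sin(37°)/9.81 = 29.69 s

29.69 s


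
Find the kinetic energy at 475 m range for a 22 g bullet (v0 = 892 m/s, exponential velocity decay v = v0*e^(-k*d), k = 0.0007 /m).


v = v0*exp(-k*d) = 892*exp(-0.0007*475) = 639.679 m/s
E = 0.5*m*v^2 = 0.5*0.022*639.679^2 = 4501 J

4501 J


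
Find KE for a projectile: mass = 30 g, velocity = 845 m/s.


E = 0.5*m*v^2 = 0.5*0.03*845^2 = 10710 J

10710 J


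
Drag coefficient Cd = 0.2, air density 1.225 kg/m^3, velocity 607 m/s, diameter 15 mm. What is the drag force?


A = pi*(d/2)^2 = pi*(15/2000)^2 = 1.76715e-04 m^2
Fd = 0.5*Cd*rho*A*v^2 = 0.5*0.2*1.225*1.76715e-04*607^2 = 7.976 N

7.976 N


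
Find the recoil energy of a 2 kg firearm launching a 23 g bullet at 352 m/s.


v_r = m_p*v_p/m_gun = 0.023*352/2 = 4.048 m/s, E_r = 0.5*m_gun*v_r^2 = 0.5*2*4.048^2 = 16.39 J

16.39 J


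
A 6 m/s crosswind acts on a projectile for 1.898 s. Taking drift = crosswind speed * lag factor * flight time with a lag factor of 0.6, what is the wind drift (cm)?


drift = v_wind * lag * t = 6 * 0.6 * 1.898 = 6.8328 m ≈ 683.3 cm

683.3 cm


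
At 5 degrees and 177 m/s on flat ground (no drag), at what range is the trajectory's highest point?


R = v0^2*sin(2*theta)/g = 177^2*sin(2*5°)/9.81 = 554.559 m
apex_dist = R/2 = 554.559/2 = 277.3 m

277.3 m


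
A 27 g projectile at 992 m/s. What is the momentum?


p = m*v = 0.027*992 = 26.78 kg·m/s

26.78 kg·m/s


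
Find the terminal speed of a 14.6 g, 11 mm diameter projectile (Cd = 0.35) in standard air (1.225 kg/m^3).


A = pi*(d/2)^2 = pi*(11/2000)^2 = 9.50332e-05 m^2
vt = sqrt(2mg/(Cd*rho*A)) = sqrt(2*0.0146*9.81/(0.35 * 1.225 * 9.50332e-05)) = 83.85 m/s

83.85 m/s


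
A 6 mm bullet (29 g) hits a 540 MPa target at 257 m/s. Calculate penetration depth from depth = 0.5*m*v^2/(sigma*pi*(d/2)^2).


A = pi*(d/2)^2 = pi*(6/2)^2 = 28.2743 mm^2
E = 0.5*m*v^2 = 0.5*0.029*257^2 = 957.711 J
depth = E/(sigma*A) = 957.711 J / (540 MPa * 28.2743 mm^2) = 957.711/(540 * 28.2743) m = 0.0627261 m ≈ 62.73 mm

62.73 mm


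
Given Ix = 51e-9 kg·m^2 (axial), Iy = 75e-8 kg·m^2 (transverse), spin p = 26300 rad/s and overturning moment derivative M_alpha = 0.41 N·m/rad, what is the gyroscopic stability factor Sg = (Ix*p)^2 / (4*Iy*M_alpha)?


Sg = Ix^2 * p^2 / (4 * Iy * M_alpha) = (51e-9)^2 * 26300^2 / (4 * 75e-8 * 0.41) = 1.463

1.463


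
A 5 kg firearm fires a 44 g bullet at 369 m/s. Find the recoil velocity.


v_recoil = m_p * v_p / m_gun = 0.044 * 369 / 5 = 3.247 m/s

3.247 m/s


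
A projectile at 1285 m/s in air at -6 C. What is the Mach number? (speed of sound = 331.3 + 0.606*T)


a = 331.3 + 0.606*(-6) = 327.664 m/s
M = v/a = 1285/327.664 = 3.922

3.922


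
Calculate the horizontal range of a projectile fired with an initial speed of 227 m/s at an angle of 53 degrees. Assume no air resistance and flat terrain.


R = v0^2 * sin(2*theta) / g = 227^2 * sin(2*53°) / 9.81 = 5049 m

5049 m


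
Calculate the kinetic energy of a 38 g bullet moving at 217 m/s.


E = 0.5*m*v^2 = 0.5*0.038*217^2 = 894.7 J

894.7 J


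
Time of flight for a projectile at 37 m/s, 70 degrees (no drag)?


T = 2*v0*sin(theta)/g = 2*37*sin(70°)/9.81 = 7.088 s

7.088 s


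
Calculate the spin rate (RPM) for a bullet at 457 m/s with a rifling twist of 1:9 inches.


twist_m = 9*0.0254 = 0.2286 m
spin = v/twist = 457/0.2286 = 1999.125 rev/s
RPM = spin*60 = 1999.125*60 ≈ 119948 RPM

119948 RPM


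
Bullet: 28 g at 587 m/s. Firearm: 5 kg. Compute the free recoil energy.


v_r = m_p*v_p/m_gun = 0.028*587/5 = 3.2872 m/s, E_r = 0.5*m_gun*v_r^2 = 0.5*5*3.2872^2 = 27.01 J

27.01 J


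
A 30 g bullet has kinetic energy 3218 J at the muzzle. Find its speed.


v = sqrt(2*E/m) = sqrt(2*3218/0.03) = 463.2 m/s

463.2 m/s


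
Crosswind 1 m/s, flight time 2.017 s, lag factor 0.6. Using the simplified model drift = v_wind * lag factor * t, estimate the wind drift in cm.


drift = v_wind * lag * t = 1 * 0.6 * 2.017 = 1.2102 m ≈ 121 cm

121 cm


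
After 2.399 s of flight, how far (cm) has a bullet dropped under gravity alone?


drop = 0.5*g*t^2 = 0.5*9.81*2.399^2 = 28.2293 m ≈ 2823 cm

2823 cm


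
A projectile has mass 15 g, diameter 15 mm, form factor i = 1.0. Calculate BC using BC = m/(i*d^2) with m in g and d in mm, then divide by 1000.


BC = m/(i*d^2*1000) = 15/(1.0 * 15^2 * 1000) = 6.667e-05

6.667e-05


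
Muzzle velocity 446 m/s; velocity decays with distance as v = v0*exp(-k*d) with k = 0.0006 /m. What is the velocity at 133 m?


v = v0*exp(-k*d) = 446*exp(-0.0006*133) = 411.8 m/s

411.8 m/s


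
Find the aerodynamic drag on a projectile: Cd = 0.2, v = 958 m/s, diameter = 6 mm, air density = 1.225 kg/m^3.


A = pi*(d/2)^2 = pi*(6/2000)^2 = 2.82743e-05 m^2
Fd = 0.5*Cd*rho*A*v^2 = 0.5*0.2*1.225*2.82743e-05*958^2 = 3.179 N

3.179 N


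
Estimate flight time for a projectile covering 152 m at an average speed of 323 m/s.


t = d/v = 152/323 = 0.4706 s

0.4706 s


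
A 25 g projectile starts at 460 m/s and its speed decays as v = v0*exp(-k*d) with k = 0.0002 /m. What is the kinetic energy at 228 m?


v = v0*exp(-k*d) = 460*exp(-0.0002*228) = 439.495 m/s
E = 0.5*m*v^2 = 0.5*0.025*439.495^2 = 2414 J

2414 J


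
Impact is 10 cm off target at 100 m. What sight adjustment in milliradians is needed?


1 mrad subtends 1 cm per 10 m of range, so adj = error_cm / (dist_m / 10) = 10 / (100/10) = 1 mrad

1 mrad


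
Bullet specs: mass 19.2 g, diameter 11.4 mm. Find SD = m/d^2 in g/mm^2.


SD = m/d^2 = 19.2/11.4^2 = 0.1477 g/mm^2

0.1477 g/mm^2


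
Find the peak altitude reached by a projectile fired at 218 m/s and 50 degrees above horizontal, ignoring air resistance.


H = (v0*sin(theta))^2 / (2g) = (218*sin(50°))^2 / (2*9.81) = 1421 m

1421 m


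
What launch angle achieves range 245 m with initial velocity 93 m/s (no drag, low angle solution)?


sin(2*theta) = R*g/v0^2 = 245*9.81/93^2 = 0.277888, theta = arcsin(0.277888)/2 = 8.067°

8.067 degrees


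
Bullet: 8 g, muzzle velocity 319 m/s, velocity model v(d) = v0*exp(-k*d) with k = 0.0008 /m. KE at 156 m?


v = v0*exp(-k*d) = 319*exp(-0.0008*156) = 281.573 m/s
E = 0.5*m*v^2 = 0.5*0.008*281.573^2 = 317.1 J

317.1 J


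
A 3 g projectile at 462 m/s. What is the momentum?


p = m*v = 0.003*462 = 1.386 kg·m/s

1.386 kg·m/s


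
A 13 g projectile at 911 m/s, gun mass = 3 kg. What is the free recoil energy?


v_r = m_p*v_p/m_gun = 0.013*911/3 = 3.94767 m/s, E_r = 0.5*m_gun*v_r^2 = 0.5*3*3.94767^2 = 23.38 J

23.38 J


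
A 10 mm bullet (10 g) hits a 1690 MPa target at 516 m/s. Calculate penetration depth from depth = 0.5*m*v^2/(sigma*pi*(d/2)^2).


A = pi*(d/2)^2 = pi*(10/2)^2 = 78.5398 mm^2
E = 0.5*m*v^2 = 0.5*0.01*516^2 = 1331.28 J
depth = E/(sigma*A) = 1331.28 J / (1690 MPa * 78.5398 mm^2) = 1331.28/(1690 * 78.5398) m = 0.0100298 m ≈ 10.03 mm

10.03 mm


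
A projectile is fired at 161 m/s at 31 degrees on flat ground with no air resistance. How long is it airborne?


T = 2*v0*sin(theta)/g = 2*161*sin(31°)/9.81 = 16.91 s

16.91 s


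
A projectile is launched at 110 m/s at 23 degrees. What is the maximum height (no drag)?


H = (v0*sin(theta))^2 / (2g) = (110*sin(23°))^2 / (2*9.81) = 94.15 m

94.15 m


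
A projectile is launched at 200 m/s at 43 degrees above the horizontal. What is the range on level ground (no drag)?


R = v0^2 * sin(2*theta) / g = 200^2 * sin(2*43°) / 9.81 = 4068 m

4068 m


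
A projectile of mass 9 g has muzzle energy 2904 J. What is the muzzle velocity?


v = sqrt(2*E/m) = sqrt(2*2904/0.009) = 803.3 m/s

803.3 m/s


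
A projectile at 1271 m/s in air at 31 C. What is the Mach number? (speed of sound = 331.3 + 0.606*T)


a = 331.3 + 0.606*(31) = 350.086 m/s
M = v/a = 1271/350.086 = 3.631

3.631


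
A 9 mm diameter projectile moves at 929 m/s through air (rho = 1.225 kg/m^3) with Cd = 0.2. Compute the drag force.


A = pi*(d/2)^2 = pi*(9/2000)^2 = 6.36173e-05 m^2
Fd = 0.5*Cd*rho*A*v^2 = 0.5*0.2*1.225*6.36173e-05*929^2 = 6.726 N

6.726 N


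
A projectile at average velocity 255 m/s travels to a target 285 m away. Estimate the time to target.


t = d/v = 285/255 = 1.118 s

1.118 s


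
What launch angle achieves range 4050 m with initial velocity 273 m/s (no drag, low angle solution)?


sin(2*theta) = R*g/v0^2 = 4050*9.81/273^2 = 0.533088, theta = arcsin(0.533088)/2 = 16.11°

16.11 degrees


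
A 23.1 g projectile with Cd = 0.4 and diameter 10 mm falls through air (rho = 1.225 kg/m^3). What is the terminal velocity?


A = pi*(d/2)^2 = pi*(10/2000)^2 = 7.85398e-05 m^2
vt = sqrt(2mg/(Cd*rho*A)) = sqrt(2*0.0231*9.81/(0.4 * 1.225 * 7.85398e-05)) = 108.5 m/s

108.5 m/s


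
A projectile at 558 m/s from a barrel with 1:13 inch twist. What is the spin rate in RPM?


twist_m = 13*0.0254 = 0.3302 m
spin = v/twist = 558/0.3302 = 1689.885 rev/s
RPM = spin*60 = 1689.885*60 ≈ 101393 RPM

101393 RPM


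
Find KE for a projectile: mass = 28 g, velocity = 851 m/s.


E = 0.5*m*v^2 = 0.5*0.028*851^2 = 10139 J

10139 J


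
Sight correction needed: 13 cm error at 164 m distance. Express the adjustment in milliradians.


1 mrad subtends 1 cm per 10 m of range, so adj = error_cm / (dist_m / 10) = 13 / (164/10) = 0.7927 mrad

0.7927 mrad


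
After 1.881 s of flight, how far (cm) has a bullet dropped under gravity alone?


drop = 0.5*g*t^2 = 0.5*9.81*1.881^2 = 17.3547 m ≈ 1735 cm

1735 cm


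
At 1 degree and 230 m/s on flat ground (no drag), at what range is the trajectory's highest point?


R = v0^2*sin(2*theta)/g = 230^2*sin(2*1°)/9.81 = 188.194 m
apex_dist = R/2 = 188.194/2 = 94.1 m

94.1 m


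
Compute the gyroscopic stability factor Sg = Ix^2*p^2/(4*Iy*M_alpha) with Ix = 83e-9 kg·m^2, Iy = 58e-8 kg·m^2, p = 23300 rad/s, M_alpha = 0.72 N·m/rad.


Sg = Ix^2 * p^2 / (4 * Iy * M_alpha) = (83e-9)^2 * 23300^2 / (4 * 58e-8 * 0.72) = 2.239

2.239


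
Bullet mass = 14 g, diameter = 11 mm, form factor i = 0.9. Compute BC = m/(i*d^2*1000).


BC = m/(i*d^2*1000) = 14/(0.9 * 11^2 * 1000) = 0.0001286

0.0001286


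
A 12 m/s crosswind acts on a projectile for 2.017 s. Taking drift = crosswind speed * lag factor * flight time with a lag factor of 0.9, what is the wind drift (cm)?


drift = v_wind * lag * t = 12 * 0.9 * 2.017 = 21.7836 m ≈ 2178 cm

2178 cm


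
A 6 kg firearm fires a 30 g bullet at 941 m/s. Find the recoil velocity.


v_recoil = m_p * v_p / m_gun = 0.03 * 941 / 6 = 4.705 m/s

4.705 m/s


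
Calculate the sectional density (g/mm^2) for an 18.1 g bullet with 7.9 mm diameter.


SD = m/d^2 = 18.1/7.9^2 = 0.29 g/mm^2

0.29 g/mm^2


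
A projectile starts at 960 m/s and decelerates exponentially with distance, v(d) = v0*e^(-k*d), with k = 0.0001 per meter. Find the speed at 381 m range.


v = v0*exp(-k*d) = 960*exp(-0.0001*381) = 924.1 m/s

924.1 m/s


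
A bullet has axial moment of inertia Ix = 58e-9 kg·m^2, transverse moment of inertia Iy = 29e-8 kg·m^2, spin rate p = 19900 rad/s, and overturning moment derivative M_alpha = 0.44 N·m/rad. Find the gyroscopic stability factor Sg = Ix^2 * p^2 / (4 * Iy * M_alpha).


Sg = Ix^2 * p^2 / (4 * Iy * M_alpha) = (58e-9)^2 * 19900^2 / (4 * 29e-8 * 0.44) = 2.61

2.61


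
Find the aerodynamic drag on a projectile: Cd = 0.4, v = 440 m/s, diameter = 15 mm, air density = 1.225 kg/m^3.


A = pi*(d/2)^2 = pi*(15/2000)^2 = 1.76715e-04 m^2
Fd = 0.5*Cd*rho*A*v^2 = 0.5*0.4*1.225*1.76715e-04*440^2 = 8.382 N

8.382 N


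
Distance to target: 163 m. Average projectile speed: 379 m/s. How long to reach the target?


t = d/v = 163/379 = 0.4301 s

0.4301 s


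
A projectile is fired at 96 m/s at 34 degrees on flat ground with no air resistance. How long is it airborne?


T = 2*v0*sin(theta)/g = 2*96*sin(34°)/9.81 = 10.94 s

10.94 s


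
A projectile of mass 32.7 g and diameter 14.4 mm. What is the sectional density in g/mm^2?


SD = m/d^2 = 32.7/14.4^2 = 0.1577 g/mm^2

0.1577 g/mm^2


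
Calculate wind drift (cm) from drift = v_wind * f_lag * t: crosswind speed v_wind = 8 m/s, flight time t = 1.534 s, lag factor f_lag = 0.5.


drift = v_wind * lag * t = 8 * 0.5 * 1.534 = 6.136 m ≈ 613.6 cm

613.6 cm


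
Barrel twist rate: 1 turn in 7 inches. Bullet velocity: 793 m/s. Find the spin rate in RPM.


twist_m = 7*0.0254 = 0.1778 m
spin = v/twist = 793/0.1778 = 4460.067 rev/s
RPM = spin*60 = 4460.067*60 ≈ 267604 RPM

267604 RPM


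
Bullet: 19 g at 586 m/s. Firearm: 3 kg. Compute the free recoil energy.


v_r = m_p*v_p/m_gun = 0.019*586/3 = 3.71133 m/s, E_r = 0.5*m_gun*v_r^2 = 0.5*3*3.71133^2 = 20.66 J

20.66 J


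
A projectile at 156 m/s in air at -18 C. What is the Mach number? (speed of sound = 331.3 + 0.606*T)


a = 331.3 + 0.606*(-18) = 320.392 m/s
M = v/a = 156/320.392 = 0.4869

0.4869


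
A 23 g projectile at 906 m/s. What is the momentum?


p = m*v = 0.023*906 = 20.84 kg·m/s

20.84 kg·m/s


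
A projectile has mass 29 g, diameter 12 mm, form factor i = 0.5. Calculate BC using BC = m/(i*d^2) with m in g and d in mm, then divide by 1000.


BC = m/(i*d^2*1000) = 29/(0.5 * 12^2 * 1000) = 0.0004028

0.0004028


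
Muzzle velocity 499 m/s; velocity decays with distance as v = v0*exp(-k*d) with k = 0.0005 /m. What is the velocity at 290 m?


v = v0*exp(-k*d) = 499*exp(-0.0005*290) = 431.6 m/s

431.6 m/s


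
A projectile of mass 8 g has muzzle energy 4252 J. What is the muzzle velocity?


v = sqrt(2*E/m) = sqrt(2*4252/0.008) = 1031 m/s

1031 m/s


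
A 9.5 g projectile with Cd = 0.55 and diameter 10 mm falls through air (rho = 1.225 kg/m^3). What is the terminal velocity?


A = pi*(d/2)^2 = pi*(10/2000)^2 = 7.85398e-05 m^2
vt = sqrt(2mg/(Cd*rho*A)) = sqrt(2*0.0095*9.81/(0.55 * 1.225 * 7.85398e-05)) = 59.35 m/s

59.35 m/s


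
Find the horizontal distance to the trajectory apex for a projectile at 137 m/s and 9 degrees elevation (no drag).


R = v0^2*sin(2*theta)/g = 137^2*sin(2*9°)/9.81 = 591.227 m
apex_dist = R/2 = 591.227/2 = 295.6 m

295.6 m


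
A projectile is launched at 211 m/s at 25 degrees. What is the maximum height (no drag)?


H = (v0*sin(theta))^2 / (2g) = (211*sin(25°))^2 / (2*9.81) = 405.3 m

405.3 m


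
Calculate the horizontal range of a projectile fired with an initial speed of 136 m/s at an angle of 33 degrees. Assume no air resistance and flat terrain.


R = v0^2 * sin(2*theta) / g = 136^2 * sin(2*33°) / 9.81 = 1722 m

1722 m


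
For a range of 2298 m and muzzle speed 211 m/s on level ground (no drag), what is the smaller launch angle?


sin(2*theta) = R*g/v0^2 = 2298*9.81/211^2 = 0.506354, theta = arcsin(0.506354)/2 = 15.21°

15.21 degrees


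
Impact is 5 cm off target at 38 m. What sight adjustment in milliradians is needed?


1 mrad subtends 1 cm per 10 m of range, so adj = error_cm / (dist_m / 10) = 5 / (38/10) = 1.316 mrad

1.316 mrad


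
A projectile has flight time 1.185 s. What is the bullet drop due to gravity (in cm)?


drop = 0.5*g*t^2 = 0.5*9.81*1.185^2 = 6.88772 m ≈ 688.8 cm

688.8 cm


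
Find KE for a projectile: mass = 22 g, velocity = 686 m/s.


E = 0.5*m*v^2 = 0.5*0.022*686^2 = 5177 J

5177 J


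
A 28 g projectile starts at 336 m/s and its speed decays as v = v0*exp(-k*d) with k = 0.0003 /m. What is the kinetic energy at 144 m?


v = v0*exp(-k*d) = 336*exp(-0.0003*144) = 321.794 m/s
E = 0.5*m*v^2 = 0.5*0.028*321.794^2 = 1450 J

1450 J


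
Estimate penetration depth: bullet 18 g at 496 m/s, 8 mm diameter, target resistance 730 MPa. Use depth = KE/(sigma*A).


A = pi*(d/2)^2 = pi*(8/2)^2 = 50.2655 mm^2
E = 0.5*m*v^2 = 0.5*0.018*496^2 = 2214.14 J
depth = E/(sigma*A) = 2214.14 J / (730 MPa * 50.2655 mm^2) = 2214.14/(730 * 50.2655) m = 0.0603411 m ≈ 60.34 mm

60.34 mm


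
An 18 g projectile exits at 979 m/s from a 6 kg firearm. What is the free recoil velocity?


v_recoil = m_p * v_p / m_gun = 0.018 * 979 / 6 = 2.937 m/s

2.937 m/s


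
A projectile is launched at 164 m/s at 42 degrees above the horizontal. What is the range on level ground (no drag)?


R = v0^2 * sin(2*theta) / g = 164^2 * sin(2*42°) / 9.81 = 2727 m

2727 m


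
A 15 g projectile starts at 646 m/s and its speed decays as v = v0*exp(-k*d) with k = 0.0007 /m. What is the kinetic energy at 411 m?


v = v0*exp(-k*d) = 646*exp(-0.0007*411) = 484.491 m/s
E = 0.5*m*v^2 = 0.5*0.015*484.491^2 = 1760 J

1760 J


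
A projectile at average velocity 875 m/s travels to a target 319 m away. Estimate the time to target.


t = d/v = 319/875 = 0.3646 s

0.3646 s


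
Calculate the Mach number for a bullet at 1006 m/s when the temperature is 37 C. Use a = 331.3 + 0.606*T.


a = 331.3 + 0.606*(37) = 353.722 m/s
M = v/a = 1006/353.722 = 2.844

2.844


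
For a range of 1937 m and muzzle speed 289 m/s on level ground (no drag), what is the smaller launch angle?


sin(2*theta) = R*g/v0^2 = 1937*9.81/289^2 = 0.227511, theta = arcsin(0.227511)/2 = 6.575°

6.575 degrees


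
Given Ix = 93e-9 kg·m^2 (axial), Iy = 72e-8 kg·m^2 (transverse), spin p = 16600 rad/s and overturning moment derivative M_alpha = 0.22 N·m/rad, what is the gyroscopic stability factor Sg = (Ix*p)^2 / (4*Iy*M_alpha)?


Sg = Ix^2 * p^2 / (4 * Iy * M_alpha) = (93e-9)^2 * 16600^2 / (4 * 72e-8 * 0.22) = 3.762

3.762


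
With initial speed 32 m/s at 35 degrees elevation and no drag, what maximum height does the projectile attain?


H = (v0*sin(theta))^2 / (2g) = (32*sin(35°))^2 / (2*9.81) = 17.17 m

17.17 m


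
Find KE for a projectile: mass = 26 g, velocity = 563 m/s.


E = 0.5*m*v^2 = 0.5*0.026*563^2 = 4121 J

4121 J


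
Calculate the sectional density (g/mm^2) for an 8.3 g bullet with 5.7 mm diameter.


SD = m/d^2 = 8.3/5.7^2 = 0.2555 g/mm^2

0.2555 g/mm^2


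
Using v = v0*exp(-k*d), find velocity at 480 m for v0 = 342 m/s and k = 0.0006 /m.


v = v0*exp(-k*d) = 342*exp(-0.0006*480) = 256.4 m/s

256.4 m/s


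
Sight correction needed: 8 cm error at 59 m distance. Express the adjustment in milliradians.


1 mrad subtends 1 cm per 10 m of range, so adj = error_cm / (dist_m / 10) = 8 / (59/10) = 1.356 mrad

1.356 mrad


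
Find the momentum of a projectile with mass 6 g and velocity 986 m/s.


p = m*v = 0.006*986 = 5.916 kg·m/s

5.916 kg·m/s


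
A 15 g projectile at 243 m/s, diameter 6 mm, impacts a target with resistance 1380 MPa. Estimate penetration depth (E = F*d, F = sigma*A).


A = pi*(d/2)^2 = pi*(6/2)^2 = 28.2743 mm^2
E = 0.5*m*v^2 = 0.5*0.015*243^2 = 442.868 J
depth = E/(sigma*A) = 442.868 J / (1380 MPa * 28.2743 mm^2) = 442.868/(1380 * 28.2743) m = 0.0113502 m ≈ 11.35 mm

11.35 mm


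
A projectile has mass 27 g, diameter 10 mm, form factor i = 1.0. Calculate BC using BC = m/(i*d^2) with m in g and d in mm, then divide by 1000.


BC = m/(i*d^2*1000) = 27/(1.0 * 10^2 * 1000) = 0.00027

0.00027


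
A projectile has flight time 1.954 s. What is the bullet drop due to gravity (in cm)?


drop = 0.5*g*t^2 = 0.5*9.81*1.954^2 = 18.7279 m ≈ 1873 cm

1873 cm


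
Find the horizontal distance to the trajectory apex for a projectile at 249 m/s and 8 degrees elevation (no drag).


R = v0^2*sin(2*theta)/g = 249^2*sin(2*8°)/9.81 = 1742.08 m
apex_dist = R/2 = 1742.08/2 = 871 m

871 m


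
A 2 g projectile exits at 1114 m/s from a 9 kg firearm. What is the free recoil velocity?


v_recoil = m_p * v_p / m_gun = 0.002 * 1114 / 9 = 0.2476 m/s

0.2476 m/s


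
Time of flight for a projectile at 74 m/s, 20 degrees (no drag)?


T = 2*v0*sin(theta)/g = 2*74*sin(20°)/9.81 = 5.16 s

5.16 s


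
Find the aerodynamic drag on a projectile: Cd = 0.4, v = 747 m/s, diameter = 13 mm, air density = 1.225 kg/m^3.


A = pi*(d/2)^2 = pi*(13/2000)^2 = 1.32732e-04 m^2
Fd = 0.5*Cd*rho*A*v^2 = 0.5*0.4*1.225*1.32732e-04*747^2 = 18.15 N

18.15 N


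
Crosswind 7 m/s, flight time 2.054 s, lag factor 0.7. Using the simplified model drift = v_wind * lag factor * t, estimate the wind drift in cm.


drift = v_wind * lag * t = 7 * 0.7 * 2.054 = 10.0646 m ≈ 1006 cm

1006 cm


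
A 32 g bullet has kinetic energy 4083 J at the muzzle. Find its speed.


v = sqrt(2*E/m) = sqrt(2*4083/0.032) = 505.2 m/s

505.2 m/s


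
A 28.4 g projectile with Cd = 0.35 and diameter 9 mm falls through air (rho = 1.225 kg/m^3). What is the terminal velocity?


A = pi*(d/2)^2 = pi*(9/2000)^2 = 6.36173e-05 m^2
vt = sqrt(2mg/(Cd*rho*A)) = sqrt(2*0.0284*9.81/(0.35 * 1.225 * 6.36173e-05)) = 142.9 m/s

142.9 m/s


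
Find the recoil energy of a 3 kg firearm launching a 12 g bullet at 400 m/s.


v_r = m_p*v_p/m_gun = 0.012*400/3 = 1.6 m/s, E_r = 0.5*m_gun*v_r^2 = 0.5*3*1.6^2 = 3.84 J

3.84 J


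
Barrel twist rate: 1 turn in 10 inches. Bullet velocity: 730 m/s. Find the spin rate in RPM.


twist_m = 10*0.0254 = 0.254 m
spin = v/twist = 730/0.254 = 2874.016 rev/s
RPM = spin*60 = 2874.016*60 ≈ 172441 RPM

172441 RPM


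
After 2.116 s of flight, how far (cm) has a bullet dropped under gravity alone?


drop = 0.5*g*t^2 = 0.5*9.81*2.116^2 = 21.9619 m ≈ 2196 cm

2196 cm


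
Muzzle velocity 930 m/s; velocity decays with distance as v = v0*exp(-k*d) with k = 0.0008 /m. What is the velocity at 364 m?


v = v0*exp(-k*d) = 930*exp(-0.0008*364) = 695.1 m/s

695.1 m/s


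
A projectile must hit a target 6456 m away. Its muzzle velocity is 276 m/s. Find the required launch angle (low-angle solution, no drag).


sin(2*theta) = R*g/v0^2 = 6456*9.81/276^2 = 0.831408, theta = arcsin(0.831408)/2 = 28.12°

28.12 degrees


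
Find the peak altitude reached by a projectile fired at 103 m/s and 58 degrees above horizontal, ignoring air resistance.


H = (v0*sin(theta))^2 / (2g) = (103*sin(58°))^2 / (2*9.81) = 388.9 m

388.9 m


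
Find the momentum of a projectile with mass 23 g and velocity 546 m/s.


p = m*v = 0.023*546 = 12.56 kg·m/s

12.56 kg·m/s


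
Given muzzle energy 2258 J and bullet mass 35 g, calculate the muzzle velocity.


v = sqrt(2*E/m) = sqrt(2*2258/0.035) = 359.2 m/s

359.2 m/s


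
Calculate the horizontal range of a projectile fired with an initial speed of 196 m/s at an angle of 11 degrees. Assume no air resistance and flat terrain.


R = v0^2 * sin(2*theta) / g = 196^2 * sin(2*11°) / 9.81 = 1467 m

1467 m


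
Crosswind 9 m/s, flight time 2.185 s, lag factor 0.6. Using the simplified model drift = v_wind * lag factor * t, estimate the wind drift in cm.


drift = v_wind * lag * t = 9 * 0.6 * 2.185 = 11.799 m ≈ 1180 cm

1180 cm


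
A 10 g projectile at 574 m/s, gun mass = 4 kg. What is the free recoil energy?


v_r = m_p*v_p/m_gun = 0.01*574/4 = 1.435 m/s, E_r = 0.5*m_gun*v_r^2 = 0.5*4*1.435^2 = 4.118 J

4.118 J


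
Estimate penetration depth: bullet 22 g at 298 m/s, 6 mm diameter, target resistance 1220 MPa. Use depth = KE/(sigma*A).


A = pi*(d/2)^2 = pi*(6/2)^2 = 28.2743 mm^2
E = 0.5*m*v^2 = 0.5*0.022*298^2 = 976.844 J
depth = E/(sigma*A) = 976.844 J / (1220 MPa * 28.2743 mm^2) = 976.844/(1220 * 28.2743) m = 0.0283187 m ≈ 28.32 mm

28.32 mm


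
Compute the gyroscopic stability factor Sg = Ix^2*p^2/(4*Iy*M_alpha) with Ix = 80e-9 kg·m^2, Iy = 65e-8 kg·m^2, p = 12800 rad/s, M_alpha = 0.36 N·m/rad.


Sg = Ix^2 * p^2 / (4 * Iy * M_alpha) = (80e-9)^2 * 12800^2 / (4 * 65e-8 * 0.36) = 1.12

1.12


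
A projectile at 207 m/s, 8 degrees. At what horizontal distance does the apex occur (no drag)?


R = v0^2*sin(2*theta)/g = 207^2*sin(2*8°)/9.81 = 1203.95 m
apex_dist = R/2 = 1203.95/2 = 602 m

602 m


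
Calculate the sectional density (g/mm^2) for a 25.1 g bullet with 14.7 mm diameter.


SD = m/d^2 = 25.1/14.7^2 = 0.1162 g/mm^2

0.1162 g/mm^2


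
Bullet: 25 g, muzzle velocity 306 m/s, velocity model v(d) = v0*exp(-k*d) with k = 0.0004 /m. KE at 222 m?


v = v0*exp(-k*d) = 306*exp(-0.0004*222) = 279.999 m/s
E = 0.5*m*v^2 = 0.5*0.025*279.999^2 = 980 J

980 J


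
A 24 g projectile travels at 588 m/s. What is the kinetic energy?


E = 0.5*m*v^2 = 0.5*0.024*588^2 = 4149 J

4149 J


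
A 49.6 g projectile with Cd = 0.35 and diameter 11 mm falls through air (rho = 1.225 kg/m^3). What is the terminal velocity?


A = pi*(d/2)^2 = pi*(11/2000)^2 = 9.50332e-05 m^2
vt = sqrt(2mg/(Cd*rho*A)) = sqrt(2*0.0496*9.81/(0.35 * 1.225 * 9.50332e-05)) = 154.5 m/s

154.5 m/s


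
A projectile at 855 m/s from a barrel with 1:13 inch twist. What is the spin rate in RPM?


twist_m = 13*0.0254 = 0.3302 m
spin = v/twist = 855/0.3302 = 2589.34 rev/s
RPM = spin*60 = 2589.34*60 ≈ 155360 RPM

155360 RPM


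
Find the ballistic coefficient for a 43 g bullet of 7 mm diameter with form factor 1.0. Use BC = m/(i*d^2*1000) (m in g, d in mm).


BC = m/(i*d^2*1000) = 43/(1.0 * 7^2 * 1000) = 0.0008776

0.0008776


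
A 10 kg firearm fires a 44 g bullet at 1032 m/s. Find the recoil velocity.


v_recoil = m_p * v_p / m_gun = 0.044 * 1032 / 10 = 4.541 m/s

4.541 m/s


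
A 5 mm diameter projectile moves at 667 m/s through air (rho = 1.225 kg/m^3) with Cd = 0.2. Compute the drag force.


A = pi*(d/2)^2 = pi*(5/2000)^2 = 1.96350e-05 m^2
Fd = 0.5*Cd*rho*A*v^2 = 0.5*0.2*1.225*1.96350e-05*667^2 = 1.07 N

1.07 N


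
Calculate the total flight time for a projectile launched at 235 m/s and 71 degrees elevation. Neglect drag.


T = 2*v0*sin(theta)/g = 2*235*sin(71°)/9.81 = 45.3 s

45.3 s


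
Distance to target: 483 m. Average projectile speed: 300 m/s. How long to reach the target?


t = d/v = 483/300 = 1.61 s

1.61 s


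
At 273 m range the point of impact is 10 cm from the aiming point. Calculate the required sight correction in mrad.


1 mrad subtends 1 cm per 10 m of range, so adj = error_cm / (dist_m / 10) = 10 / (273/10) = 0.3663 mrad

0.3663 mrad
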